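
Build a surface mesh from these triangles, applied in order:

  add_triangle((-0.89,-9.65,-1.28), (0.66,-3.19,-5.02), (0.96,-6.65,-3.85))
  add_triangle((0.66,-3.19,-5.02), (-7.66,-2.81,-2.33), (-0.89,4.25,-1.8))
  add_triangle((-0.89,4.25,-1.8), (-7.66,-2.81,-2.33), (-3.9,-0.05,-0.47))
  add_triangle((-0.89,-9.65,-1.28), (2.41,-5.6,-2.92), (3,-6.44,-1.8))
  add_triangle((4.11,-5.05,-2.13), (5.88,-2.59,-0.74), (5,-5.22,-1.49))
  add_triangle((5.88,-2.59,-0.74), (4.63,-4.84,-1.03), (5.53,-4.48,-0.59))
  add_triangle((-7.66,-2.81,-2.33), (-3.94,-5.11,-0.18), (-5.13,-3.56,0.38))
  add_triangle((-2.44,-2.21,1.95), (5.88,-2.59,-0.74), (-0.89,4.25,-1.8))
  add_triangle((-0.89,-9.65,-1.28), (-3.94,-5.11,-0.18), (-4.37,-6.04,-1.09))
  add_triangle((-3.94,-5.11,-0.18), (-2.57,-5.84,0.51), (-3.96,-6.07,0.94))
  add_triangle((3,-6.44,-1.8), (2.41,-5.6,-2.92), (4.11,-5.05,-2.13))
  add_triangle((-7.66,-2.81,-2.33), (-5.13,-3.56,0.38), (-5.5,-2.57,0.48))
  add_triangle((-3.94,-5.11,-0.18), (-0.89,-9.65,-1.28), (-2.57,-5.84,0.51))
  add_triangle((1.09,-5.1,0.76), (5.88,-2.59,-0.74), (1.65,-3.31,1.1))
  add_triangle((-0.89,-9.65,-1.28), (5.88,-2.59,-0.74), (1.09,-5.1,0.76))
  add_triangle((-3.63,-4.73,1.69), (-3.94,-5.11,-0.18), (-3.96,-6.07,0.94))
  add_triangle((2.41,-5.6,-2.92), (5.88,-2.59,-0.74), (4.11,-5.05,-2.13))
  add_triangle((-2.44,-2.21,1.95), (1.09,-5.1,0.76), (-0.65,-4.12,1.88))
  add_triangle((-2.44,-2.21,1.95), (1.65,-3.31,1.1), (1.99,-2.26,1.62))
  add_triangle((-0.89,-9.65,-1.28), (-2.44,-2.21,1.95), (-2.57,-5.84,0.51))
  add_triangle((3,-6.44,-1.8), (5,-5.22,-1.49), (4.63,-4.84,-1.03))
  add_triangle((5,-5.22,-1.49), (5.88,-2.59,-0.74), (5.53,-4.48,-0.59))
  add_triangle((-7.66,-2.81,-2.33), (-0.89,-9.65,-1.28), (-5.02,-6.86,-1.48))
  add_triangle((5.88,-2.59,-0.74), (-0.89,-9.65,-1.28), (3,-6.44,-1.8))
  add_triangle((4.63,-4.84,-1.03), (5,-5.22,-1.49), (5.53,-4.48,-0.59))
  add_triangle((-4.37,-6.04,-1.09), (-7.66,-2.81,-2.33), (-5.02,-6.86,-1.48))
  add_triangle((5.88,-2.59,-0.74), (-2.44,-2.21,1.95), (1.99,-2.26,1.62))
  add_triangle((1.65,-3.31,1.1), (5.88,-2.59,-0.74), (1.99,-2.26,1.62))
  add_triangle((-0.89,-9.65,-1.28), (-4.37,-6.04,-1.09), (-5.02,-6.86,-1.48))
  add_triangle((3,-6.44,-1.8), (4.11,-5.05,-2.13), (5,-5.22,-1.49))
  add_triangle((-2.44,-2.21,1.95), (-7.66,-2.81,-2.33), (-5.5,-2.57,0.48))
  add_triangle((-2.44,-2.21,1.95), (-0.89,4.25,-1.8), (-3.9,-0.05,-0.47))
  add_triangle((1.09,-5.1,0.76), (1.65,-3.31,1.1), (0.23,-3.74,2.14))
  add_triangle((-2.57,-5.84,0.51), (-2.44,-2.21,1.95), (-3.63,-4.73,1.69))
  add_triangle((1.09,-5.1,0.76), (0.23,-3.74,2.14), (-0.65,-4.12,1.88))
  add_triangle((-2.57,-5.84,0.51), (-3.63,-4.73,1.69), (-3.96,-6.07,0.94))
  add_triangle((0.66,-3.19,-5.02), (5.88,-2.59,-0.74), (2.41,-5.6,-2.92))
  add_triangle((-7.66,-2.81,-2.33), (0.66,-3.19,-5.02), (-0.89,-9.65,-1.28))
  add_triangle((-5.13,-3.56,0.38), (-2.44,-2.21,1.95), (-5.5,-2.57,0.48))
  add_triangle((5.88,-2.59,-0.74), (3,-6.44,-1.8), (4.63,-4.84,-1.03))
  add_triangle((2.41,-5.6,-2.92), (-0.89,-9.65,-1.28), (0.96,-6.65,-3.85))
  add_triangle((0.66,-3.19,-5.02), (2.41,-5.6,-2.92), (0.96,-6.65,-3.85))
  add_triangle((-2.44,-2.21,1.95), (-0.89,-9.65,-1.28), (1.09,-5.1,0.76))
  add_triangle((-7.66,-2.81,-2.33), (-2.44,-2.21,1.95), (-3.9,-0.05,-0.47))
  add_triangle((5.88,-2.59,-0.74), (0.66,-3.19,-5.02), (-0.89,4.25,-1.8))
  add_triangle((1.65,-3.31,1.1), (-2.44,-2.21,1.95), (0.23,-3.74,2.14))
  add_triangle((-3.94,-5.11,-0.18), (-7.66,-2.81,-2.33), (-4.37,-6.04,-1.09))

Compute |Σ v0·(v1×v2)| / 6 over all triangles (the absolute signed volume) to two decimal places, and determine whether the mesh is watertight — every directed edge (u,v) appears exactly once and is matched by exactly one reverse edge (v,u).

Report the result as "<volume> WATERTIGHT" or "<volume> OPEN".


Per-triangle v0·(v1×v2)/6:
  t1: +7.0772
  t2: +37.2039
  t3: +6.8807
  t4: +8.1332
  t5: +2.0366
  t6: -1.1869
  t7: +6.8964
  t8: +0.0567
  t9: +4.6642
  t10: +1.4604
  t11: +2.7089
  t12: +3.2441
  t13: +5.5404
  t14: +3.6491
  t15: +15.1316
  t16: +1.1221
  t17: +1.1346
  t18: +1.0256
  t19: +2.2767
  t20: +2.7085
  t21: +0.9689
  t22: +2.0377
  t23: +7.0255
  t24: +7.0160
  t25: +0.3825
  t26: +1.2668
  t27: -3.7936
  t28: +2.9622
  t29: +1.4578
  t30: +1.9222
  t31: -1.7157
  t32: +3.8186
  t33: +1.5616
  t34: +0.8243
  t35: +1.4463
  t36: +0.9840
  t37: +14.5231
  t38: +57.7204
  t39: +1.9181
  t40: -1.6602
  t41: +8.4601
  t42: +5.7038
  t43: +10.7957
  t44: +5.9479
  t45: +24.0982
  t46: -0.6568
  t47: +4.6496
Σ = +271.4289 → |volume| = 271.43

Directed edges: 141 total; 7 unmatched, e.g. (-3.94,-5.11,-0.18)→(-5.13,-3.56,0.38) → open.

271.43 OPEN


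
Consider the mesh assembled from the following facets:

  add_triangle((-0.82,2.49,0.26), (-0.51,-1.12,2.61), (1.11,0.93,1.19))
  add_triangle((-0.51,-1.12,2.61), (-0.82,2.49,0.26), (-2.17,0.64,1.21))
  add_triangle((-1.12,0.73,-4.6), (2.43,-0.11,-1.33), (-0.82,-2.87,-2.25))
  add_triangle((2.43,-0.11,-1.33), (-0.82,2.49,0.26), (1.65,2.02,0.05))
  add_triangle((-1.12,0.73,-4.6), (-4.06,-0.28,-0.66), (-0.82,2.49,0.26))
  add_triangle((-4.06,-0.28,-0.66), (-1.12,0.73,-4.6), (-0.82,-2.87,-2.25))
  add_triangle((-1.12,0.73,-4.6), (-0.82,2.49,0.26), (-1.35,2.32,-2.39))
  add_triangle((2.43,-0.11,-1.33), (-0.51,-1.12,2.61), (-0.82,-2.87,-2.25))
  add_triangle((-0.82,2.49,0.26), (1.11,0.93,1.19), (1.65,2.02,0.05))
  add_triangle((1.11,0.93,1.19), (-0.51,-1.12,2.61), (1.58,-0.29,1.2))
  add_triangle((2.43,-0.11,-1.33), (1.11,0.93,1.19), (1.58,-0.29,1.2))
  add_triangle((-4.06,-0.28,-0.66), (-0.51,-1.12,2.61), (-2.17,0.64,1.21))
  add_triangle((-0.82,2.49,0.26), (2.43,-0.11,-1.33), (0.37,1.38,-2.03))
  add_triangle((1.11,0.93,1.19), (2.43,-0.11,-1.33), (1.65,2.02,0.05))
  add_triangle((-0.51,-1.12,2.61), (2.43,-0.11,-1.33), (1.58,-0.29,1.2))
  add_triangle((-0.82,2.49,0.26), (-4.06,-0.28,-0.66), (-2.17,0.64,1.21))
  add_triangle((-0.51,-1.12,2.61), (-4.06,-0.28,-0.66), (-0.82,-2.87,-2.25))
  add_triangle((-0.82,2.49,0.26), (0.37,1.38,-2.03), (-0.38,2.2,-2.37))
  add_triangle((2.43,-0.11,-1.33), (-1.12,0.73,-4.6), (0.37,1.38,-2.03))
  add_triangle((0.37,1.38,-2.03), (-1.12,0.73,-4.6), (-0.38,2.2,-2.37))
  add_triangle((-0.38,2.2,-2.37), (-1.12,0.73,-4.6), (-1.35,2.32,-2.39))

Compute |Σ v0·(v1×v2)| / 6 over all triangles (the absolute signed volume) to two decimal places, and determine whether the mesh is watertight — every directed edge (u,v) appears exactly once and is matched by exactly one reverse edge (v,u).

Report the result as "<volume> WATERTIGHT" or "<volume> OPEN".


Per-triangle v0·(v1×v2)/6:
  t1: +2.0014
  t2: +1.8003
  t3: +6.8802
  t4: +1.1070
  t5: +7.8277
  t6: +9.5669
  t7: -0.1763
  t8: +3.9937
  t9: +1.1447
  t10: +1.0057
  t11: +0.9788
  t12: +2.5861
  t13: +1.7087
  t14: +1.1466
  t15: +0.7496
  t16: +2.4827
  t17: +6.6805
  t18: +0.5787
  t19: +2.4461
  t20: +1.0487
  t21: +1.3672
Σ = +56.9249 → |volume| = 56.92

Directed edges: 63 total; 3 unmatched, e.g. (-0.82,2.49,0.26)→(-1.35,2.32,-2.39) → open.

56.92 OPEN


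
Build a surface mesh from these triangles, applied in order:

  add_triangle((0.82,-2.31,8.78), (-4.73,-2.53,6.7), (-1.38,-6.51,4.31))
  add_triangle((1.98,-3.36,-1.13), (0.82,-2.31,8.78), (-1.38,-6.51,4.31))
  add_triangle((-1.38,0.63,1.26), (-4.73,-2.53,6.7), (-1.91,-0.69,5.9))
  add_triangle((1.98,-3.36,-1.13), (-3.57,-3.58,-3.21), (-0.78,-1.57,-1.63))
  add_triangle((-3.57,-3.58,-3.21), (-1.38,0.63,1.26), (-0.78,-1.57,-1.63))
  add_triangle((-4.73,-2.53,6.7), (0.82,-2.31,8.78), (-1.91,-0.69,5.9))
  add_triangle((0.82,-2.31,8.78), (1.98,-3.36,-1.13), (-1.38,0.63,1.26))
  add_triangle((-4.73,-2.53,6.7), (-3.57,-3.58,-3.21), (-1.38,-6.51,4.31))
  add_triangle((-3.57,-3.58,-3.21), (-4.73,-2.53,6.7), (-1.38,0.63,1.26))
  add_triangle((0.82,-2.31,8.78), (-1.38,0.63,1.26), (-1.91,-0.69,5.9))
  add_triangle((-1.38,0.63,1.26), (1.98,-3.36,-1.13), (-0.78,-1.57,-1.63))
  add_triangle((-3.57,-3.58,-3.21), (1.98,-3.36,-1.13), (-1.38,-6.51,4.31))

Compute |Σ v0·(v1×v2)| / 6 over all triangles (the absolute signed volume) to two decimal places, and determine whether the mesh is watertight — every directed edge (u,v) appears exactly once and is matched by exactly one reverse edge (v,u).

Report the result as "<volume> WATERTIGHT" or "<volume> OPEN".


Per-triangle v0·(v1×v2)/6:
  t1: +40.1320
  t2: +25.9466
  t3: +3.6271
  t4: +1.5895
  t5: -0.0595
  t6: +9.5209
  t7: -5.0810
  t8: +40.7171
  t9: +9.8311
  t10: +1.5729
  t11: -1.6234
  t12: +26.5317
Σ = +152.7051 → |volume| = 152.71

Directed edges: 36 total, each appears once with its reverse present → watertight.

152.71 WATERTIGHT


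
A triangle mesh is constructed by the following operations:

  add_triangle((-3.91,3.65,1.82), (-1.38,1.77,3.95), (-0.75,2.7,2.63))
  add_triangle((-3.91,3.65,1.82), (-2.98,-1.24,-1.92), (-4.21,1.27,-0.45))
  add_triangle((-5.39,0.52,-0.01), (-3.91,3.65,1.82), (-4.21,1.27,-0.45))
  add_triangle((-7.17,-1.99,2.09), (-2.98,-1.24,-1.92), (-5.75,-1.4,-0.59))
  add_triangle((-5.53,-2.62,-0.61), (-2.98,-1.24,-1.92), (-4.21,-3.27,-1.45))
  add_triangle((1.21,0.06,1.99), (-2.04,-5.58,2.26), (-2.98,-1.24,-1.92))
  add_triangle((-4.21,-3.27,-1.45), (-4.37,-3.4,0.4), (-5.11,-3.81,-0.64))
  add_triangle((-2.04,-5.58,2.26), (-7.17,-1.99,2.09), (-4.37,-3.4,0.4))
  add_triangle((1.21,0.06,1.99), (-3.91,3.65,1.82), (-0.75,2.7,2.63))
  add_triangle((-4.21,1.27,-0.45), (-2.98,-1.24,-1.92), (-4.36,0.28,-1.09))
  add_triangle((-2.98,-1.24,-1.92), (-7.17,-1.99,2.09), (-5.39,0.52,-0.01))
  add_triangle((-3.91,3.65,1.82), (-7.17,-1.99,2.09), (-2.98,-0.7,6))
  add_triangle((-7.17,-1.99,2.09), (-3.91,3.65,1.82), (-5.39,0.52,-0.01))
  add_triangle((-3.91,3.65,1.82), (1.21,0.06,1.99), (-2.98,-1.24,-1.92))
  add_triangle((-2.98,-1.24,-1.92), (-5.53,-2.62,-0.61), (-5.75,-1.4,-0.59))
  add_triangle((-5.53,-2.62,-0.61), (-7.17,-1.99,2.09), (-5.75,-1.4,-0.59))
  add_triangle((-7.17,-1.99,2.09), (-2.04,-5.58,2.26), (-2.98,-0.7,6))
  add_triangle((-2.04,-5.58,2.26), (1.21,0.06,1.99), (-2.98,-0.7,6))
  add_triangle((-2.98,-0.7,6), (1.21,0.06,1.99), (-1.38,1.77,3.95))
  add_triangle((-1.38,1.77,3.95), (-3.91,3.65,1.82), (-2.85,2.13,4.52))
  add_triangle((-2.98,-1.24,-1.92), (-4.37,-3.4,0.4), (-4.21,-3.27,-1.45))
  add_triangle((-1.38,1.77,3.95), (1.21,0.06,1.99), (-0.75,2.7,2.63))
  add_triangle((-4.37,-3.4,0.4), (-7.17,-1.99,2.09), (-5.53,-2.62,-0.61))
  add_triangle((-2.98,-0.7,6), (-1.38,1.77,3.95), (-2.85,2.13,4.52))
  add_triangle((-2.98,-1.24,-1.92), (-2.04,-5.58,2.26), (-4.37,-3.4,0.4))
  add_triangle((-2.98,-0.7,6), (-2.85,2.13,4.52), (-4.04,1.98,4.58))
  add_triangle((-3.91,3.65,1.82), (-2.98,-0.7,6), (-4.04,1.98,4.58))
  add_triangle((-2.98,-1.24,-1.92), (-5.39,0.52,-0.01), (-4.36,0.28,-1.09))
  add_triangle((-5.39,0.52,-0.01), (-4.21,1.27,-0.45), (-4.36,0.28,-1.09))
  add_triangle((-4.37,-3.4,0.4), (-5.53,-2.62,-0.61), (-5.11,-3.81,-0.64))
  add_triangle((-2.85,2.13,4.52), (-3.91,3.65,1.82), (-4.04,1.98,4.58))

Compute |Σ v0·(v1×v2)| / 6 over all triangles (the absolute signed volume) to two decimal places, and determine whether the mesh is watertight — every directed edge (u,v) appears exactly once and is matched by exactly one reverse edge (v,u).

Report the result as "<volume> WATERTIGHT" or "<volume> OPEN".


132.95 OPEN

Per-triangle v0·(v1×v2)/6:
  t1: +3.5946
  t2: -0.5827
  t3: +2.7180
  t4: -1.7709
  t5: +2.0266
  t6: -2.0569
  t7: +0.2171
  t8: +9.5881
  t9: -1.5594
  t10: +0.2268
  t11: +7.4983
  t12: +28.9328
  t13: +10.5858
  t14: -4.1281
  t15: +1.9492
  t16: +3.4587
  t17: +30.9974
  t18: +11.4192
  t19: +4.7342
  t20: +2.1460
  t21: -1.4329
  t22: +2.0008
  t23: +4.6742
  t24: +2.8959
  t25: +4.7482
  t26: +3.1696
  t27: +0.7402
  t28: +1.2427
  t29: +0.8954
  t30: +1.2227
  t31: +2.7947
Σ = +132.9465 → |volume| = 132.95

Directed edges: 93 total; 3 unmatched, e.g. (-4.21,-3.27,-1.45)→(-5.53,-2.62,-0.61) → open.


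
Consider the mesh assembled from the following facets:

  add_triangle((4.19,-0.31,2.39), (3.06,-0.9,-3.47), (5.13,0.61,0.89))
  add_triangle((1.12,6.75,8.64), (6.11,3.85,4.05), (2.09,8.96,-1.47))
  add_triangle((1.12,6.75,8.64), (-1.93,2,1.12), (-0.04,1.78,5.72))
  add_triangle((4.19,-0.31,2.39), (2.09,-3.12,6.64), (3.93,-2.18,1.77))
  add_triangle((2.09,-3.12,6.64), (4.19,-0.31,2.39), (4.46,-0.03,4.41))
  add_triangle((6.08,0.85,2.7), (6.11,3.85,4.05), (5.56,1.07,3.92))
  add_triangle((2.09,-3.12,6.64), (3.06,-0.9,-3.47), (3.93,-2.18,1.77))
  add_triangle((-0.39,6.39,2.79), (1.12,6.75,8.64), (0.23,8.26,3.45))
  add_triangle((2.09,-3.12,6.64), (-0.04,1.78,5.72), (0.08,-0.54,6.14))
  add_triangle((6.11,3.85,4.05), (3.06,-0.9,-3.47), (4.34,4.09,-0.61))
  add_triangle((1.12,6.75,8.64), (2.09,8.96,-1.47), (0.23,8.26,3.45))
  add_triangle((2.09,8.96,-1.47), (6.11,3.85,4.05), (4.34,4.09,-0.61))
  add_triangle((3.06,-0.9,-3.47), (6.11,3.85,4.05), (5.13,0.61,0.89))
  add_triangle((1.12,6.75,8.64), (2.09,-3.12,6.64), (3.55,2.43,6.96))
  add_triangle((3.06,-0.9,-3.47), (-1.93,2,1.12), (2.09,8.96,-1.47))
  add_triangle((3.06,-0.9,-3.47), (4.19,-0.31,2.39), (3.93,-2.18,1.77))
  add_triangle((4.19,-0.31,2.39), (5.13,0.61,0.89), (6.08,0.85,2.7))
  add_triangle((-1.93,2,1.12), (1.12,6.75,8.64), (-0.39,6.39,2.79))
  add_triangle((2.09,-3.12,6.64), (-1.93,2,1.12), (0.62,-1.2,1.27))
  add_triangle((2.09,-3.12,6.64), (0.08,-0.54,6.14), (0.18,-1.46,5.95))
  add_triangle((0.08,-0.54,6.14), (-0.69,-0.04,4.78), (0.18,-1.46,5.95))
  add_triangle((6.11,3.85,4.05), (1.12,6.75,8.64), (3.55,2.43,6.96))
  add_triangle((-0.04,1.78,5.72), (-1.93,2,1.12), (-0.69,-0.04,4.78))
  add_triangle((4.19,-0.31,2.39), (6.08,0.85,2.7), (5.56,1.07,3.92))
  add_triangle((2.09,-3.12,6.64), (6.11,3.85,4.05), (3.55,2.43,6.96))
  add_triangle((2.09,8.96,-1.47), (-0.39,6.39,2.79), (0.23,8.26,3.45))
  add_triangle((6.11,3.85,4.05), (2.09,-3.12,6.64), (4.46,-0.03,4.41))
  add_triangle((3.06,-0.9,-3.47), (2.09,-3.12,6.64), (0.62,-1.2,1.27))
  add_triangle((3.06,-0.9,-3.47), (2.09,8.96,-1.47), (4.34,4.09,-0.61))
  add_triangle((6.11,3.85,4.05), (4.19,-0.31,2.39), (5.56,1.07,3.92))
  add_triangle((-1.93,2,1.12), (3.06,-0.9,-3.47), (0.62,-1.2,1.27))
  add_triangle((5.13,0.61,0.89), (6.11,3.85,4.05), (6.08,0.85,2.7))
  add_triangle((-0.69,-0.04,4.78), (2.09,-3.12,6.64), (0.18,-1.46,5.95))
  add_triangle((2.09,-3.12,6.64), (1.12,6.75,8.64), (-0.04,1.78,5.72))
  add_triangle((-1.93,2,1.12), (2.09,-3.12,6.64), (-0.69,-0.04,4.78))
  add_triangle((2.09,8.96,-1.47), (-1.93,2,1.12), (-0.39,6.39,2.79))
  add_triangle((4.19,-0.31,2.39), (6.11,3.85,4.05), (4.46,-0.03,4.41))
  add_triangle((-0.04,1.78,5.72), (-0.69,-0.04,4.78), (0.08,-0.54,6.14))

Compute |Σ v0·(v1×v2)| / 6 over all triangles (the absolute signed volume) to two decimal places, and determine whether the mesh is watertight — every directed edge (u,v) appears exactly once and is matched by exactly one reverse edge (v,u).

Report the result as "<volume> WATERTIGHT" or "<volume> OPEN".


Per-triangle v0·(v1×v2)/6:
  t1: +4.5619
  t2: +79.0435
  t3: +9.3007
  t4: +8.1642
  t5: +5.0054
  t6: +4.0082
  t7: +3.2497
  t8: +4.7062
  t9: +4.3836
  t10: +17.6304
  t11: +21.4364
  t12: +23.1973
  t13: +7.4536
  t14: +26.3512
  t15: +5.8755
  t16: +6.6589
  t17: +1.3175
  t18: +11.3638
  t19: +0.9080
  t20: +1.6545
  t21: +0.6812
  t22: +26.8029
  t23: +3.8328
  t24: +1.4740
  t25: +21.8485
  t26: +3.7686
  t27: +8.6302
  t28: +2.1552
  t29: +18.5902
  t30: -1.6645
  t31: -0.8867
  t32: +4.0688
  t33: -0.8886
  t34: +14.1082
  t35: -0.5630
  t36: +9.6700
  t37: +5.4876
  t38: +1.7130
Σ = +365.0989 → |volume| = 365.10

Directed edges: 114 total, each appears once with its reverse present → watertight.

365.10 WATERTIGHT


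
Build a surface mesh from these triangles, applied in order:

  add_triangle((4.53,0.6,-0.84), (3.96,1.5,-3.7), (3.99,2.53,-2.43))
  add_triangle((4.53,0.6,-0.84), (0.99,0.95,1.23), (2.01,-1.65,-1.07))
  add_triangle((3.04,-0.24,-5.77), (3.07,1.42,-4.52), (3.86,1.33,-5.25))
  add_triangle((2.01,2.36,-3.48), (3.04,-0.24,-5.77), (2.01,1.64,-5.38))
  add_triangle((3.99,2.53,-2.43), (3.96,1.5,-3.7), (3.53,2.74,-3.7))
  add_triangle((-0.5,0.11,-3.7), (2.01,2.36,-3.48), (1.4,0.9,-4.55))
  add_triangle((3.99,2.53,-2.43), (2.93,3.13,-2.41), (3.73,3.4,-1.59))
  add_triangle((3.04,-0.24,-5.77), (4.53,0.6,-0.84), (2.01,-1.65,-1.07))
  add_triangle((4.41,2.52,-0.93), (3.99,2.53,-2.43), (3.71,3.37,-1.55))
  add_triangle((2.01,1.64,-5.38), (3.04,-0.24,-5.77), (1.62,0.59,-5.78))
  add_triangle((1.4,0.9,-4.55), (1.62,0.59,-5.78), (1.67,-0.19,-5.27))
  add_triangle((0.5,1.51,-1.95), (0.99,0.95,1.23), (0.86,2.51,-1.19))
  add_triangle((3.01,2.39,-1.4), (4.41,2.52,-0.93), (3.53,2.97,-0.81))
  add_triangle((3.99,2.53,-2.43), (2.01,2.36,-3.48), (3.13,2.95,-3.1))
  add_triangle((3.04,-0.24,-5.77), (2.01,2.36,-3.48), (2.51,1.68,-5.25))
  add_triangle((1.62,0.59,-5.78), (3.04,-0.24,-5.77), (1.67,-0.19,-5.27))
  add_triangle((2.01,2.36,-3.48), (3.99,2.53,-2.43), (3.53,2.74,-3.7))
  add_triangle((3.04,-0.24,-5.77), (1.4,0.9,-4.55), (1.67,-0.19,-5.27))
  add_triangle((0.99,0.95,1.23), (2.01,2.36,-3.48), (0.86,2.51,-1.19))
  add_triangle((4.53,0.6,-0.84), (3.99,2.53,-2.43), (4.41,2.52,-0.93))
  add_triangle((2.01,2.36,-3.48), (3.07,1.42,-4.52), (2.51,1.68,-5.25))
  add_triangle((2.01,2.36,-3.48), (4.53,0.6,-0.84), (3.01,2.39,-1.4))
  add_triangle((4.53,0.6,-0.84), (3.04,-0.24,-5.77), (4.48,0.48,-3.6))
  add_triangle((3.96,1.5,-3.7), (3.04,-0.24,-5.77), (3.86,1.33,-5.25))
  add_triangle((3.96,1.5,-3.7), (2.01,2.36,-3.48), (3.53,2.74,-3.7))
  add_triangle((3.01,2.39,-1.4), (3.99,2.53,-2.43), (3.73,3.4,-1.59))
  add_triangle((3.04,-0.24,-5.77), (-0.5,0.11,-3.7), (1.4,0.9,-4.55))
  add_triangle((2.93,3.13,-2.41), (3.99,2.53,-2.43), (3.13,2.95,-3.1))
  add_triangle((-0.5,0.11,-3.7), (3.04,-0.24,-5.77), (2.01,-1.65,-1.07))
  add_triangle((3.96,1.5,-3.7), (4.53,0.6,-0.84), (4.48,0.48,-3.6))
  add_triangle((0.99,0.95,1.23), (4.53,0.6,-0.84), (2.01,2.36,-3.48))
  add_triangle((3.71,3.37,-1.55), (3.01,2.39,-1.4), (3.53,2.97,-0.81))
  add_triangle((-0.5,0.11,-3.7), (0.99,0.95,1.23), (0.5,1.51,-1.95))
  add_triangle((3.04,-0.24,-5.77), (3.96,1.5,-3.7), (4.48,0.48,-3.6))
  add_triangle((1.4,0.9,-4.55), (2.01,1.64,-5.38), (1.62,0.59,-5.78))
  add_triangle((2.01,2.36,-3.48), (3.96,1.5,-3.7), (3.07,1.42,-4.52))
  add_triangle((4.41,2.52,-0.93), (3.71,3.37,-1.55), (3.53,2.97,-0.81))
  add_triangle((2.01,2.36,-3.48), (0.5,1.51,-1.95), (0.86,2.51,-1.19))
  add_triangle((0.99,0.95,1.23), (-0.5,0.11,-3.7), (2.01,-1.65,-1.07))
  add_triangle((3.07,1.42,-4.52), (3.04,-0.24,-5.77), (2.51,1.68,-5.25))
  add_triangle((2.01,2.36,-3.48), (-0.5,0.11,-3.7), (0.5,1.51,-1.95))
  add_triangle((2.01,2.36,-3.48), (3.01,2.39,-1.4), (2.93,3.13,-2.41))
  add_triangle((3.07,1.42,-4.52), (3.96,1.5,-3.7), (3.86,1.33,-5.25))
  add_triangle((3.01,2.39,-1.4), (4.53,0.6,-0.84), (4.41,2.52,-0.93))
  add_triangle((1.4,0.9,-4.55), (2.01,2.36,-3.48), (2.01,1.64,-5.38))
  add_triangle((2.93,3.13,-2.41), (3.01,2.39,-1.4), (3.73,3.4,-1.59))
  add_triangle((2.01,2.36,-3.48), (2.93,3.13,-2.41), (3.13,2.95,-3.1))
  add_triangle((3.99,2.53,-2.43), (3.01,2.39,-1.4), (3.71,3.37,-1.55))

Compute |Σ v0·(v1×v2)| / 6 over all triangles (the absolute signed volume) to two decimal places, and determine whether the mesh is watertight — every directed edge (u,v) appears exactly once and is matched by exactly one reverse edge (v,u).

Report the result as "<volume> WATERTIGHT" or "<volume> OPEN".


43.19 WATERTIGHT

Per-triangle v0·(v1×v2)/6:
  t1: +3.2368
  t2: +1.6140
  t3: +0.6664
  t4: +2.3024
  t5: +1.4720
  t6: +1.6341
  t7: +1.0072
  t8: +7.1939
  t9: +1.3185
  t10: +1.8961
  t11: -0.1684
  t12: -0.3308
  t13: -0.5036
  t14: +0.5864
  t15: -0.9390
  t16: +0.8437
  t17: +0.3664
  t18: -1.1311
  t19: +1.5009
  t20: +2.3007
  t21: +0.9994
  t22: -3.3408
  t23: +0.8980
  t24: +1.2539
  t25: +1.0594
  t26: +0.0799
  t27: +2.3127
  t28: +0.6083
  t29: +3.4147
  t30: +2.2934
  t31: +4.1557
  t32: -0.1623
  t33: -0.2731
  t34: +2.8911
  t35: +0.0796
  t36: +1.4707
  t37: +0.4774
  t38: +0.6374
  t39: -2.1652
  t40: +1.6530
  t41: +1.1584
  t42: -0.6246
  t43: +0.4229
  t44: -1.0617
  t45: +0.0394
  t46: -0.2887
  t47: +0.4058
  t48: -0.0660
Σ = +43.1948 → |volume| = 43.19

Directed edges: 144 total, each appears once with its reverse present → watertight.


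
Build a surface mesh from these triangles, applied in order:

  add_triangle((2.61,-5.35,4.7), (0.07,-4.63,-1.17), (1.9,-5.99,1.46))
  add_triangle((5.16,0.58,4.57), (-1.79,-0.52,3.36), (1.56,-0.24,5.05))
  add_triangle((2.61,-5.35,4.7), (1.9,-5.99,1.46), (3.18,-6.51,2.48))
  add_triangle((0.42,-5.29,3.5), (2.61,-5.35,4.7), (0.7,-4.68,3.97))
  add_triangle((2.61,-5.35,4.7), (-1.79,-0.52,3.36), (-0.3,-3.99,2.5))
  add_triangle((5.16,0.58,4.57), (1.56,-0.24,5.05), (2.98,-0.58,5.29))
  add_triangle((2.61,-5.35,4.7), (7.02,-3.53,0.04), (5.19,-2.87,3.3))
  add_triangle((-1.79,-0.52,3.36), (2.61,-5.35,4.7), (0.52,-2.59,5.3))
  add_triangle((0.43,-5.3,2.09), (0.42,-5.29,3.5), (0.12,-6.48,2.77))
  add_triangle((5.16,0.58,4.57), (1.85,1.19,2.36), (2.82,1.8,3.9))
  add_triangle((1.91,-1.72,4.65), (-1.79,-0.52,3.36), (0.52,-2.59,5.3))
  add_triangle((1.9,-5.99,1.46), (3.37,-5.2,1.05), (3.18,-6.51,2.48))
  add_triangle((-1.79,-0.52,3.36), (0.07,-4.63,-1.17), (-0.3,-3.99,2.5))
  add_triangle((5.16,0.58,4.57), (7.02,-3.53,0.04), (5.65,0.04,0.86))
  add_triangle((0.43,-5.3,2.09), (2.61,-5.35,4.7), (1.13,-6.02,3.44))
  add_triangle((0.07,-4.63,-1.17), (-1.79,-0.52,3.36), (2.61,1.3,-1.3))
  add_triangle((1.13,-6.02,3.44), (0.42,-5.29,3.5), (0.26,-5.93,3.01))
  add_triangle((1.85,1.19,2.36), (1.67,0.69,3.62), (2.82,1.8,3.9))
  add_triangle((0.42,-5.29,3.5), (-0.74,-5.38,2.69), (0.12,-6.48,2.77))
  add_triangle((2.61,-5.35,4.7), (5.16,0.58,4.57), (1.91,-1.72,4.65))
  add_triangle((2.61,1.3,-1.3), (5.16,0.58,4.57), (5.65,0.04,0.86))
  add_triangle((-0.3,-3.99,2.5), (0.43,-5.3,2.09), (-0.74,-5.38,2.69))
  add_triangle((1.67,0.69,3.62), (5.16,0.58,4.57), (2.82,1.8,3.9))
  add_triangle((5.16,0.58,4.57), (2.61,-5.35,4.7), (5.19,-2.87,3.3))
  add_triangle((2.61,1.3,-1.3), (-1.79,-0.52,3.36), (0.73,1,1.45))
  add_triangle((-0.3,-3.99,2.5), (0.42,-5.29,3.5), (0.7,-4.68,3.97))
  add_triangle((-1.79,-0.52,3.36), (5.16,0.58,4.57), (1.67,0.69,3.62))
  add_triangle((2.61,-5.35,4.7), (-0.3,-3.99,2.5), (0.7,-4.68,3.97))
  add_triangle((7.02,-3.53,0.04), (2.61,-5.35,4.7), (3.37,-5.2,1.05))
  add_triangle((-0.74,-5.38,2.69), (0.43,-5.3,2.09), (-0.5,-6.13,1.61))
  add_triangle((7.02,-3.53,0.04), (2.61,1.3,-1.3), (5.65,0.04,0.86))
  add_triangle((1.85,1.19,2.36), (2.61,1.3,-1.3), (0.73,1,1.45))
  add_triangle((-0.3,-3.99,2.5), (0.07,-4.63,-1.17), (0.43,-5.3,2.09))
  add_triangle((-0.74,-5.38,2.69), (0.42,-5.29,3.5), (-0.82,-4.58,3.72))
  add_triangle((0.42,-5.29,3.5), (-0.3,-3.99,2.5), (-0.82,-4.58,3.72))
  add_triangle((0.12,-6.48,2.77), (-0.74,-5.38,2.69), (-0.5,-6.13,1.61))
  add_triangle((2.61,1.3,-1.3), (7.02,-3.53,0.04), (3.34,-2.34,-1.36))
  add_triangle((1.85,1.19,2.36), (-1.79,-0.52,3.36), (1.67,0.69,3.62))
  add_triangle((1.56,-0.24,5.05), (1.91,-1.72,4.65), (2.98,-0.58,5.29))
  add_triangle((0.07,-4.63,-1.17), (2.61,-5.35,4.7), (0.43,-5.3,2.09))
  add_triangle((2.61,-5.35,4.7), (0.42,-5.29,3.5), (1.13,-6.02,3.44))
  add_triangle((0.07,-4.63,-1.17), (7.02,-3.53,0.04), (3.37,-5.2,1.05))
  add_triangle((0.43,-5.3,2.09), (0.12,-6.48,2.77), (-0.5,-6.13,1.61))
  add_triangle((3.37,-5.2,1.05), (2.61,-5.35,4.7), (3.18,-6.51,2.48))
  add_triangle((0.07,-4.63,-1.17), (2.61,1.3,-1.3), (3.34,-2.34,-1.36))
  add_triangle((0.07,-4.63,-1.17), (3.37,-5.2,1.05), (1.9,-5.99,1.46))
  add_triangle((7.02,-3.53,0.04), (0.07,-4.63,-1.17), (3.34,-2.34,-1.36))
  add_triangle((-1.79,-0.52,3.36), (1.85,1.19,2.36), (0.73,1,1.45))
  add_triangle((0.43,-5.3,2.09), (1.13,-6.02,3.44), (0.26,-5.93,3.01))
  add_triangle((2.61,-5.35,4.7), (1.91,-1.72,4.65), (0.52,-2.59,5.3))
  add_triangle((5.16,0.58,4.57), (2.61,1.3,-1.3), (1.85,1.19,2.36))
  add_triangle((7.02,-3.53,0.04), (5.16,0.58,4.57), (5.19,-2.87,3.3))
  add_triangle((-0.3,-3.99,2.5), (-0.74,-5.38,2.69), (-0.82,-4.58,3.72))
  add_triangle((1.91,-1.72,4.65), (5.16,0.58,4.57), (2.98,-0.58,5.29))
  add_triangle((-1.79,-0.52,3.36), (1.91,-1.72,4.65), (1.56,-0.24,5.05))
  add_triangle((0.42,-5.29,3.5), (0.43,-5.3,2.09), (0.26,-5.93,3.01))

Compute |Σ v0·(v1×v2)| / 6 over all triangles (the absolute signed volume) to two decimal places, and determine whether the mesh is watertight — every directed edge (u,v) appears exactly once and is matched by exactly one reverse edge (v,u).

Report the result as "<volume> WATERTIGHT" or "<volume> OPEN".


Per-triangle v0·(v1×v2)/6:
  t1: +2.6467
  t2: +0.7607
  t3: +2.9662
  t4: +1.3471
  t5: +7.6473
  t6: +1.9397
  t7: +14.0229
  t8: +3.5871
  t9: +0.5050
  t10: +0.2642
  t11: +2.4750
  t12: +1.7764
  t13: +3.8964
  t14: +12.2310
  t15: +0.5811
  t16: -4.8255
  t17: +0.6260
  t18: -0.0294
  t19: +1.2590
  t20: +10.3840
  t21: +5.4357
  t22: -0.6497
  t23: +2.1248
  t24: +13.3860
  t25: -0.3902
  t26: +0.4346
  t27: +2.7232
  t28: -1.1358
  t29: +14.3458
  t30: -1.3398
  t31: +6.9625
  t32: +0.6966
  t33: +1.9007
  t34: +1.6172
  t35: -0.5211
  t36: +1.1748
  t37: +5.2312
  t38: +0.9586
  t39: +1.5671
  t40: +5.0588
  t41: +1.7132
  t42: +10.3417
  t43: +0.4785
  t44: +2.3935
  t45: +2.5930
  t46: +4.2518
  t47: +6.5091
  t48: +0.8220
  t49: +0.5888
  t50: +4.9693
  t51: +3.6748
  t52: +13.5301
  t53: -0.4051
  t54: +2.0825
  t55: +3.7115
  t56: -0.2707
Σ = +180.6259 → |volume| = 180.63

Directed edges: 168 total, each appears once with its reverse present → watertight.

180.63 WATERTIGHT


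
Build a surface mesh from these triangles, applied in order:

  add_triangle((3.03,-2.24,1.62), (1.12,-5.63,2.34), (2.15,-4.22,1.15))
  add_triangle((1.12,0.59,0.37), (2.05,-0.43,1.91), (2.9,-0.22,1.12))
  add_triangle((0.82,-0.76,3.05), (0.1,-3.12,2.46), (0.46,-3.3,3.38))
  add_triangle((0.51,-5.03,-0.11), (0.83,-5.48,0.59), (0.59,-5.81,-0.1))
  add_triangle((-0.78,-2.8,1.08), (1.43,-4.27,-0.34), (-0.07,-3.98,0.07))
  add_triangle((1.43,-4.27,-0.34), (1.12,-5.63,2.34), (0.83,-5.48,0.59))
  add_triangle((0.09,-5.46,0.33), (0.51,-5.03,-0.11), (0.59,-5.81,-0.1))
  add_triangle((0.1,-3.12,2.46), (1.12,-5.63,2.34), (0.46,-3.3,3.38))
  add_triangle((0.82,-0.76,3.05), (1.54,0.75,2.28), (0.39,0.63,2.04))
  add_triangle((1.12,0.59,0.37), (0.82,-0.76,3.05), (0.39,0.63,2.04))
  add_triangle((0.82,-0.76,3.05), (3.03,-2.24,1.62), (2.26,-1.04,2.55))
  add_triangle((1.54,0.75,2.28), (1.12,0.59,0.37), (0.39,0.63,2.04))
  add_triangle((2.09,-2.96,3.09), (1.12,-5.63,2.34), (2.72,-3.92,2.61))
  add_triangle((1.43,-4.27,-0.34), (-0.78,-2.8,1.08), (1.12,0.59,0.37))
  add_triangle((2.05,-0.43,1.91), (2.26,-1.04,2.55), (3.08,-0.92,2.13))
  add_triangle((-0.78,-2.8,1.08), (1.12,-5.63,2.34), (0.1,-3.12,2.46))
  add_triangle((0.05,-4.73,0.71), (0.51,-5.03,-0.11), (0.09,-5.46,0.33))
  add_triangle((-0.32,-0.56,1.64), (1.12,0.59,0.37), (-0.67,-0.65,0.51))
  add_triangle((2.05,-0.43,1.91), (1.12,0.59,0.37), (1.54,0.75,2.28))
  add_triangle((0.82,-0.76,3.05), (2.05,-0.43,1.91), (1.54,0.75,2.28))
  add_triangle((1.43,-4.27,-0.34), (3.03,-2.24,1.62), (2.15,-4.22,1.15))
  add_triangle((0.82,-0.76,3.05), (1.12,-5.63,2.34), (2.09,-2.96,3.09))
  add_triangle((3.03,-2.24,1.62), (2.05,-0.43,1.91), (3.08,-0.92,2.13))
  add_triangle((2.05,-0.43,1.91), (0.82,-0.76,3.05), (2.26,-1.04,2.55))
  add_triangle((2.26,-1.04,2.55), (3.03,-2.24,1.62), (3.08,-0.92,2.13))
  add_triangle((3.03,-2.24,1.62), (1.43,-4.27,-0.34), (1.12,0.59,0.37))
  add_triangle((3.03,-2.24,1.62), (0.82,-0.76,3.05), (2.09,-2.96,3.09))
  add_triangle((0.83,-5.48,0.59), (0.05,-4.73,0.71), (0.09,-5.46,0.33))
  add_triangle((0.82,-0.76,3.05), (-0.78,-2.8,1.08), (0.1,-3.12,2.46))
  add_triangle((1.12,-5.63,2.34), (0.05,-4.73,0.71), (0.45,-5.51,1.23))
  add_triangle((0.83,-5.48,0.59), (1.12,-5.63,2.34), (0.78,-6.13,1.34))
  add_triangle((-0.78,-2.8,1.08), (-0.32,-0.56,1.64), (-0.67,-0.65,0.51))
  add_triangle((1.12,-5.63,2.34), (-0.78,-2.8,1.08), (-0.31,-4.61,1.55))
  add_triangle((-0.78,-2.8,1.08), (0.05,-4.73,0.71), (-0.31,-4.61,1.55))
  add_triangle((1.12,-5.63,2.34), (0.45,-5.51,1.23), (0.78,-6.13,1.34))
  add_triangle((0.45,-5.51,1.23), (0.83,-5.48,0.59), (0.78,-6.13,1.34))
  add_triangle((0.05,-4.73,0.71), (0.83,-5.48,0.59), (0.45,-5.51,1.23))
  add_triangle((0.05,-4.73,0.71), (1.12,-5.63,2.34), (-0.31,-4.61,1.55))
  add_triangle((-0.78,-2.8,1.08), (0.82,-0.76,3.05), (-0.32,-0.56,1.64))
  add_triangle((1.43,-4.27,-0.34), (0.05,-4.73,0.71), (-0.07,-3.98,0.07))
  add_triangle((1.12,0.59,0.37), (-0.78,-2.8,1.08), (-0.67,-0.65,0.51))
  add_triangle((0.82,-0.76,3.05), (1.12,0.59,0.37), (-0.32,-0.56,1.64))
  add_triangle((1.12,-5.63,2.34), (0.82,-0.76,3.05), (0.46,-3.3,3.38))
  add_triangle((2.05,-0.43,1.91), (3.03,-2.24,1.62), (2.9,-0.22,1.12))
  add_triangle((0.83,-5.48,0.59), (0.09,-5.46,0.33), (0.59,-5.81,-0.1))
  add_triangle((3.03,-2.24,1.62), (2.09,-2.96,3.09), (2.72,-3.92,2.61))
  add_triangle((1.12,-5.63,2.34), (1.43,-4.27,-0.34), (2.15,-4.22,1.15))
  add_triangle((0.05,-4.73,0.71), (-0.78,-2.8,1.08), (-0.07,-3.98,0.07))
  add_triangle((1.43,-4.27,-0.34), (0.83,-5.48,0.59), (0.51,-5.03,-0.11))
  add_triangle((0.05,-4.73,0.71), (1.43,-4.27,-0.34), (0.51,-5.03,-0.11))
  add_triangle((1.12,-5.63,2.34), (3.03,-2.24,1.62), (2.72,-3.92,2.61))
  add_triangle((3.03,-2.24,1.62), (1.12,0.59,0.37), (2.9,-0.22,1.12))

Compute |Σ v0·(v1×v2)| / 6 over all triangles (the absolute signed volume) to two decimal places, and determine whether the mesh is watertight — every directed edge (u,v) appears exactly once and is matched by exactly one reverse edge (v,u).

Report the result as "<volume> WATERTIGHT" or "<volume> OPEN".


Per-triangle v0·(v1×v2)/6:
  t1: +2.3119
  t2: +0.3565
  t3: +0.1295
  t4: +0.0057
  t5: -0.8279
  t6: +1.4356
  t7: +0.0109
  t8: +0.7668
  t9: +0.6426
  t10: -0.6455
  t11: +0.9361
  t12: +0.1622
  t13: +2.0043
  t14: -1.6166
  t15: +0.1846
  t16: +1.5003
  t17: -0.1543
  t18: -0.0434
  t19: +0.4851
  t20: +1.0079
  t21: +1.4681
  t22: +2.6841
  t23: -0.2929
  t24: +0.3528
  t25: +0.7655
  t26: +1.1622
  t27: +1.7129
  t28: +0.2921
  t29: +0.6418
  t30: +0.1248
  t31: +0.4011
  t32: +0.3051
  t33: +0.3628
  t34: +0.3610
  t35: +0.2951
  t36: +0.1525
  t37: +0.3171
  t38: +1.1401
  t39: +0.8966
  t40: +0.6625
  t41: -0.2520
  t42: +0.1854
  t43: +1.7645
  t44: +1.0268
  t45: +0.4201
  t46: +1.0760
  t47: +2.2715
  t48: +0.3949
  t49: +0.6501
  t50: -0.5911
  t51: +1.1240
  t52: -0.0860
Σ = +30.4415 → |volume| = 30.44

Directed edges: 156 total, each appears once with its reverse present → watertight.

30.44 WATERTIGHT


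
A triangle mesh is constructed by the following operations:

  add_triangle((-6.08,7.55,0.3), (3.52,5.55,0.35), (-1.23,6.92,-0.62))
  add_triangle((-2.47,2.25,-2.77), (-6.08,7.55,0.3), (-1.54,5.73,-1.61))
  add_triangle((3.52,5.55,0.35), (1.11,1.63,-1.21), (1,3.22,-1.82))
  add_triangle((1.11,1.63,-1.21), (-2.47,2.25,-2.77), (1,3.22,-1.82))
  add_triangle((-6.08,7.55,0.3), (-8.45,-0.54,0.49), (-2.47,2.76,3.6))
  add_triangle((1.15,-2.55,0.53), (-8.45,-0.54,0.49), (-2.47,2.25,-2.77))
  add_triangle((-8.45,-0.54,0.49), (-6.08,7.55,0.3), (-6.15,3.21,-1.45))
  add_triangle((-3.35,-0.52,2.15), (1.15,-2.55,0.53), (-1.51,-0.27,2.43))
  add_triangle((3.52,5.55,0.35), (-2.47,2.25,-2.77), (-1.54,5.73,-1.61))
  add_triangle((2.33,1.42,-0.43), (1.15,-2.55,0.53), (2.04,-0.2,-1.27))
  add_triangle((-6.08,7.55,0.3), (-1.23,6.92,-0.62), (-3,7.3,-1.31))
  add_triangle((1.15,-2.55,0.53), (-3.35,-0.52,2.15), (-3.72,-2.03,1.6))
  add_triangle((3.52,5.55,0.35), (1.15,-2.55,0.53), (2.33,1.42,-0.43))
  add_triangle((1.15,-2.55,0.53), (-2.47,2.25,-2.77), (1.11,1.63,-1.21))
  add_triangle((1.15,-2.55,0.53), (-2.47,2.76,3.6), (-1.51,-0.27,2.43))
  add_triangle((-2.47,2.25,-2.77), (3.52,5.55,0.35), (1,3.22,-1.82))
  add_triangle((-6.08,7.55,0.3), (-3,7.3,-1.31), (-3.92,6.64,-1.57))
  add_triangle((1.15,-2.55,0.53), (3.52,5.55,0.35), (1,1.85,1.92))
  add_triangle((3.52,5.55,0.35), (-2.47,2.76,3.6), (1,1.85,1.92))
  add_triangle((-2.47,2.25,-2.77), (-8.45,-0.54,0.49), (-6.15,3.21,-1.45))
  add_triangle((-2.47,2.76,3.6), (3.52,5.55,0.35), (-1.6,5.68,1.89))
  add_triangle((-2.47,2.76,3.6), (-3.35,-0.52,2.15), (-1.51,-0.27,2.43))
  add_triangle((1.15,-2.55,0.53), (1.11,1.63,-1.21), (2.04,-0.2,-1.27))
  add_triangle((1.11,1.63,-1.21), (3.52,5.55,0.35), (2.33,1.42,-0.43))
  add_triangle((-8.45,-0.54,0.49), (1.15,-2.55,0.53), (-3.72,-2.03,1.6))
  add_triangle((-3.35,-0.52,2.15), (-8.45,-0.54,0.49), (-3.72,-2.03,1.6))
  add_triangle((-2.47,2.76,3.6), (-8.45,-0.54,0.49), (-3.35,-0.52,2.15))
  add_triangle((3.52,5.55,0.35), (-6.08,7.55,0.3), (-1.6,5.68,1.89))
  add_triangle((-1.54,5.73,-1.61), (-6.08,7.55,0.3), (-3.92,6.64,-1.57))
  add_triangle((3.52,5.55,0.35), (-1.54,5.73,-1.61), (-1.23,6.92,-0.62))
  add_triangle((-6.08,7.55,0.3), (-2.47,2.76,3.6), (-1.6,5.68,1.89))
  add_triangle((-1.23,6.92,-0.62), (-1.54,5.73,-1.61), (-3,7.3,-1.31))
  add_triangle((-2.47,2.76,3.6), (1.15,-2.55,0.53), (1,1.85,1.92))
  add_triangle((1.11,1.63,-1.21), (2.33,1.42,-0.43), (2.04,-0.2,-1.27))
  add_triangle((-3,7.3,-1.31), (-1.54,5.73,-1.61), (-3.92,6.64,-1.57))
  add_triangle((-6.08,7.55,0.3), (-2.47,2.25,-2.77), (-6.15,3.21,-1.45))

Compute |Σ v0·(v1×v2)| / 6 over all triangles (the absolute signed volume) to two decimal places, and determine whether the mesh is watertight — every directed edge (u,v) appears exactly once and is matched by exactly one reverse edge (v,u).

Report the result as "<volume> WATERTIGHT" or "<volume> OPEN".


Per-triangle v0·(v1×v2)/6:
  t1: +9.7049
  t2: +12.5835
  t3: +1.4082
  t4: +0.9764
  t5: +38.8631
  t6: +8.7403
  t7: +19.9316
  t8: +2.2003
  t9: +6.8304
  t10: +1.5440
  t11: +5.5017
  t12: +2.2281
  t13: +2.2433
  t14: +2.3443
  t15: +1.6582
  t16: +4.4854
  t17: +3.7693
  t18: +4.7268
  t19: +6.4908
  t20: +8.6561
  t21: +10.5065
  t22: +2.6040
  t23: -0.3065
  t24: +1.6991
  t25: +3.6085
  t26: +4.3401
  t27: +9.5260
  t28: +16.2473
  t29: -3.7941
  t30: +5.1900
  t31: +13.5803
  t32: +1.7587
  t33: +4.4538
  t34: +0.8942
  t35: +1.2183
  t36: +11.5208
Σ = +227.9337 → |volume| = 227.93

Directed edges: 108 total, each appears once with its reverse present → watertight.

227.93 WATERTIGHT


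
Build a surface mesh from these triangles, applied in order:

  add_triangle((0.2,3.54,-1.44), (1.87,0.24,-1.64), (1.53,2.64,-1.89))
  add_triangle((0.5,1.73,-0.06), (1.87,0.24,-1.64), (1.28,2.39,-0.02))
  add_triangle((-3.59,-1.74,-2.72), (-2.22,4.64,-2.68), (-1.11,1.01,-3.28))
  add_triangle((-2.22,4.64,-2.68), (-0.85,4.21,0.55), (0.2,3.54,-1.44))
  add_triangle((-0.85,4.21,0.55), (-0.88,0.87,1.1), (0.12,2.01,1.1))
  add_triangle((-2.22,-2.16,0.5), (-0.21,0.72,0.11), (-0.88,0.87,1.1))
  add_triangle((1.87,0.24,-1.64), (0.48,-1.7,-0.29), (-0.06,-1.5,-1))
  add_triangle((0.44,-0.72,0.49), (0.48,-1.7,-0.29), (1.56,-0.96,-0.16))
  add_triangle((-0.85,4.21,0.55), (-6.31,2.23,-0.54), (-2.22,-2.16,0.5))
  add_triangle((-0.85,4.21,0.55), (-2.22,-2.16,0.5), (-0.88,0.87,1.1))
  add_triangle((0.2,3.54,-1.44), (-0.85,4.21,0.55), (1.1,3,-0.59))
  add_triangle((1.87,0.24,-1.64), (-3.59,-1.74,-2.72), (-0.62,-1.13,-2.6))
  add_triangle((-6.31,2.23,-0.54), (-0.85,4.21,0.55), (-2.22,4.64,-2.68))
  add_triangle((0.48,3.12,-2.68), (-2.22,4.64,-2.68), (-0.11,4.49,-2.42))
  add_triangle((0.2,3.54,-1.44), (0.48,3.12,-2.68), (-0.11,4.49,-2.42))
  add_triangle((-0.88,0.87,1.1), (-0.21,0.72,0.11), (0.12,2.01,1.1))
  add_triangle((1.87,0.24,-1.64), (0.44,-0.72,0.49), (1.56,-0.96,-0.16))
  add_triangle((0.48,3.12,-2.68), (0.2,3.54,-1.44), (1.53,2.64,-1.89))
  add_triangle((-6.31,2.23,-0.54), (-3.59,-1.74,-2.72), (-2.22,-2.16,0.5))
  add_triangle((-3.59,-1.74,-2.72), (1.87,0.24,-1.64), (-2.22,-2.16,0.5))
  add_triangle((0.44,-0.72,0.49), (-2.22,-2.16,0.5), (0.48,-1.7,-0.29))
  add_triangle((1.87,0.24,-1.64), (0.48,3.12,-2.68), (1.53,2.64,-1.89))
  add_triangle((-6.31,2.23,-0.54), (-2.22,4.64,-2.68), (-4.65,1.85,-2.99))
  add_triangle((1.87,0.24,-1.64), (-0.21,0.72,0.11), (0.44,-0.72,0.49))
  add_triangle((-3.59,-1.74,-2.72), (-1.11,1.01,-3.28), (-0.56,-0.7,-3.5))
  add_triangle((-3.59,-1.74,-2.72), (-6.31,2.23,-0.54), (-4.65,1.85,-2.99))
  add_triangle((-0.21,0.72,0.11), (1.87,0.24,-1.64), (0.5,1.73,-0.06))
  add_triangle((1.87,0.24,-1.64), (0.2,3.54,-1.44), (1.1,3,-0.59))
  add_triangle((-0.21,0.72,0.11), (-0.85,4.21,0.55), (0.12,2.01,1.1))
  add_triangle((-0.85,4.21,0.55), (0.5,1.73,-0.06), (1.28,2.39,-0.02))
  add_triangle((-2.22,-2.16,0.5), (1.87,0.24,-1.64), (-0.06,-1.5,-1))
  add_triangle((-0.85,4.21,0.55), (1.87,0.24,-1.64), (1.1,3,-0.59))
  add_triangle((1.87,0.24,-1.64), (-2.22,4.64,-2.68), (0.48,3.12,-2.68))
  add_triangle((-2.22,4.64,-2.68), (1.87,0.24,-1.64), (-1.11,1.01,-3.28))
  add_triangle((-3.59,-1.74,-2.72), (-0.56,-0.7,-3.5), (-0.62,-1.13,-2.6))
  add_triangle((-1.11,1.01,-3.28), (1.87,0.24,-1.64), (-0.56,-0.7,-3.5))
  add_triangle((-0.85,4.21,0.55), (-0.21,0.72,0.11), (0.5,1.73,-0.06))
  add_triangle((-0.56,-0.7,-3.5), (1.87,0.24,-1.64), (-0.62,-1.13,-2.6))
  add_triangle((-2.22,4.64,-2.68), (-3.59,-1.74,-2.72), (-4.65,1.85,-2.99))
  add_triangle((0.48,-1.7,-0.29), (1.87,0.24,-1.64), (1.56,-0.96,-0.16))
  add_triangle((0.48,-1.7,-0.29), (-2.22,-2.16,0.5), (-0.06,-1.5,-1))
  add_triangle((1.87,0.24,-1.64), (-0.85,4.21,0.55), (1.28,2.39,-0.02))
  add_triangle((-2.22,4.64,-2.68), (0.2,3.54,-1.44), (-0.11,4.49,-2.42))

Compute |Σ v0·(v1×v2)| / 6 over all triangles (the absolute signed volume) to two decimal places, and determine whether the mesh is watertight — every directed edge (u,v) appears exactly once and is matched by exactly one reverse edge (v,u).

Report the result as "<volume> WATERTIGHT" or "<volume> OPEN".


89.71 OPEN

Per-triangle v0·(v1×v2)/6:
  t1: -0.3627
  t2: -0.3099
  t3: +7.4172
  t4: +3.8221
  t5: +0.7778
  t6: -0.2684
  t7: +0.6388
  t8: +0.2236
  t9: +4.7654
  t10: +1.4517
  t11: +1.6467
  t12: -0.6678
  t13: +12.7629
  t14: +1.6483
  t15: +0.4091
  t16: -0.1415
  t17: +0.0244
  t18: +1.0032
  t19: +9.6549
  t20: +2.8526
  t21: +0.5496
  t22: +1.1980
  t23: +9.9687
  t24: +0.1860
  t25: +3.4742
  t26: +8.7261
  t27: -0.1266
  t28: +1.5372
  t29: -0.0439
  t30: -0.1557
  t31: +0.0578
  t32: -0.6785
  t33: +0.9429
  t34: +4.8669
  t35: +0.9803
  t36: +2.2662
  t37: -0.0035
  t38: +0.6912
  t39: +4.2738
  t40: +0.6159
  t41: +0.7156
  t42: +1.6198
  t43: +0.6992
Σ = +89.7094 → |volume| = 89.71

Directed edges: 129 total; 3 unmatched, e.g. (-2.22,-2.16,0.5)→(-0.21,0.72,0.11) → open.


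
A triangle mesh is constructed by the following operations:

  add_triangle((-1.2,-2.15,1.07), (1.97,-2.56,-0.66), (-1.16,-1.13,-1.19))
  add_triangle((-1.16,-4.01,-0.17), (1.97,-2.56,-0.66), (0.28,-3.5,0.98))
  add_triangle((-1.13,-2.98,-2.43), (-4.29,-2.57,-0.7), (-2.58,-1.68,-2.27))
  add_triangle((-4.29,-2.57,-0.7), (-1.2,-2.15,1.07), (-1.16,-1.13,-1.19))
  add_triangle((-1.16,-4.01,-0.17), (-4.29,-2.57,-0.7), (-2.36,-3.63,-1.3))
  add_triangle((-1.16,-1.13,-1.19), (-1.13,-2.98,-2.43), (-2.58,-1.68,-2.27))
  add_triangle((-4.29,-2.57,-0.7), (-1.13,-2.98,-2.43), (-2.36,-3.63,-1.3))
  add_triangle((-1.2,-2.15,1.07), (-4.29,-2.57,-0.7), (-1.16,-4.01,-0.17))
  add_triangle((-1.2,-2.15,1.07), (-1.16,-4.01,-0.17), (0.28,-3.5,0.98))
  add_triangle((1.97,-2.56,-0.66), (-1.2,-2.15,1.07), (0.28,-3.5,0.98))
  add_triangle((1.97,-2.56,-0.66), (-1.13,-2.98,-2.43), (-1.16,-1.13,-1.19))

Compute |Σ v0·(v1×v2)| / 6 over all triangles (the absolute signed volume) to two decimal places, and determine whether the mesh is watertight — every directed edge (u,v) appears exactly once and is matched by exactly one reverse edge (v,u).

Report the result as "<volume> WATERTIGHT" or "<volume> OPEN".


9.29 OPEN

Per-triangle v0·(v1×v2)/6:
  t1: -2.5011
  t2: +2.5205
  t3: +2.8289
  t4: -1.4178
  t5: +2.1992
  t6: -0.0679
  t7: +2.0518
  t8: +2.9806
  t9: +1.4389
  t10: -0.6200
  t11: -0.1264
Σ = +9.2868 → |volume| = 9.29

Directed edges: 33 total; 7 unmatched, e.g. (-1.16,-4.01,-0.17)→(1.97,-2.56,-0.66) → open.


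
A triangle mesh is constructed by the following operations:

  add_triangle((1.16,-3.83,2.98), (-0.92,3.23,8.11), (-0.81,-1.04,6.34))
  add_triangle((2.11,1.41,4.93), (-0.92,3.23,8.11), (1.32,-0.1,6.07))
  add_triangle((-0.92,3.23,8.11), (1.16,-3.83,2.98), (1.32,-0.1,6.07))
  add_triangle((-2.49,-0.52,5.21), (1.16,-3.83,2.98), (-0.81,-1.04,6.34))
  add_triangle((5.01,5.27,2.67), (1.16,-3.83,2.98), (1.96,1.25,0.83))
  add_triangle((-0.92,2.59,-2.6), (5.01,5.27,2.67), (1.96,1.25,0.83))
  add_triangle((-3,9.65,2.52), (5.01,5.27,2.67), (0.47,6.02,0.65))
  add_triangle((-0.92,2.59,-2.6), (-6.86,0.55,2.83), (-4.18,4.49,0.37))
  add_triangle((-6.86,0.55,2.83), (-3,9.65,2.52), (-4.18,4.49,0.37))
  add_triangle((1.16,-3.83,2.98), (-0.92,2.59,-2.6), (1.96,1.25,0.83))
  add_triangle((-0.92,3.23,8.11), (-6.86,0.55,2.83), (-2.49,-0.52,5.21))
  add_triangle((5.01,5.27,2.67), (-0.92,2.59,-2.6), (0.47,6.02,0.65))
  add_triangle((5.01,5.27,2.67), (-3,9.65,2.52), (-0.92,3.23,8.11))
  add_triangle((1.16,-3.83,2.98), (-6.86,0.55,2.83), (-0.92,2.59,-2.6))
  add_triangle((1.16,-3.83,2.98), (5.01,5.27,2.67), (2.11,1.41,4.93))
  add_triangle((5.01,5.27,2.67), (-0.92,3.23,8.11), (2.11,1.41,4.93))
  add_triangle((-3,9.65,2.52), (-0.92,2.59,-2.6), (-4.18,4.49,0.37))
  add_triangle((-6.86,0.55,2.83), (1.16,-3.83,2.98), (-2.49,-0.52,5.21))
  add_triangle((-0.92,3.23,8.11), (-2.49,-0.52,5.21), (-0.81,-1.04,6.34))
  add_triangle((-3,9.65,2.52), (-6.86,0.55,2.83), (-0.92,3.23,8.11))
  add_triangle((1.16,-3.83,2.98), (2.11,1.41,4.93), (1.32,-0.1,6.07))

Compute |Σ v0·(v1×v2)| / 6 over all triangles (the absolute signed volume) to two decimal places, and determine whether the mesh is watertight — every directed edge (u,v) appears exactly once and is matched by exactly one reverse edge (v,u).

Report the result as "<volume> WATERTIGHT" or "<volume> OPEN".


Per-triangle v0·(v1×v2)/6:
  t1: +7.8344
  t2: +7.5804
  t3: +8.5228
  t4: +5.8961
  t5: +2.5055
  t6: +2.0673
  t7: +14.7317
  t8: +10.2575
  t9: +20.6628
  t10: +0.7170
  t11: +21.4546
  t12: +10.9208
  t13: +77.5240
  t14: +2.7806
  t15: +14.4511
  t16: +19.1520
  t17: +14.5228
  t18: +15.0259
  t19: +8.8323
  t20: +78.5380
  t21: +4.7424
Σ = +348.7198 → |volume| = 348.72

Directed edges: 63 total; 3 unmatched, e.g. (0.47,6.02,0.65)→(-3,9.65,2.52) → open.

348.72 OPEN
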